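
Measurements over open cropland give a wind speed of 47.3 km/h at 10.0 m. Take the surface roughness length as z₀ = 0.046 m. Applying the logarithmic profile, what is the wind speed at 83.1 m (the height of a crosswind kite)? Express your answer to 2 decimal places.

Log law: V(z) ∝ ln(z/z₀), so V₂/V₁ = ln(z₂/z₀) / ln(z₁/z₀).
ln(83.1/0.046) = 7.4992, ln(10.0/0.046) = 5.3817
V₂ = 47.3 × 7.4992/5.3817 = 47.3 × 1.3935 = 65.9104 km/h

65.91 km/h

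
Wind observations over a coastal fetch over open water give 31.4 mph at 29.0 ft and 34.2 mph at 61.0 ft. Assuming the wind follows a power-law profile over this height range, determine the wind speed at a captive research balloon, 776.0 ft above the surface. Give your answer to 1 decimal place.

45.8 mph

First find α: α = ln(V₂/V₁)/ln(z₂/z₁) = ln(34.2/31.4)/ln(61.0/29.0) = 0.08542/0.74358 = 0.1149
Extrapolate from 61.0 ft to 776.0 ft: V₃ = 34.2 × (776.0/61.0)^0.1149 = 34.2 × 1.3393 = 45.8045 mph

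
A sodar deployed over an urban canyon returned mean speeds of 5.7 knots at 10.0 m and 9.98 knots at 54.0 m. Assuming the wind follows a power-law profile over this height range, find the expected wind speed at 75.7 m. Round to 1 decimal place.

11.2 knots

First find α: α = ln(V₂/V₁)/ln(z₂/z₁) = ln(9.98/5.7)/ln(54.0/10.0) = 0.56012/1.68640 = 0.3321
Extrapolate from 54.0 m to 75.7 m: V₃ = 9.98 × (75.7/54.0)^0.3321 = 9.98 × 1.1187 = 11.1649 knots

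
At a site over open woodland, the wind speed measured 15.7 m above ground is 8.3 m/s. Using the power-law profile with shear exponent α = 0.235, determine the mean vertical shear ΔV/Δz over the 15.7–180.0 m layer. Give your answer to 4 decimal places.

Power law: V₂ = V₁ · (z₂/z₁)^α = 8.3 × (11.4650)^0.235 = 14.7242 m/s
ΔV/Δz = (14.7242 − 8.3)/(180.0 − 15.7) = 6.4242/164.3000 = 0.03910 m/s/m

0.0391 m/s/m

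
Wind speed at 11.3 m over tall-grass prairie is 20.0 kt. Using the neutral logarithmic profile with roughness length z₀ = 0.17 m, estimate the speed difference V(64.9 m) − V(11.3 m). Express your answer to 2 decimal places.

Log law: V₂ = V₁ · ln(z₂/z₀)/ln(z₁/z₀) = 20.0 × 5.9448/4.1968 = 28.3305 kt
ΔV = 28.3305 − 20.0 = 8.3305 kt

8.33 kt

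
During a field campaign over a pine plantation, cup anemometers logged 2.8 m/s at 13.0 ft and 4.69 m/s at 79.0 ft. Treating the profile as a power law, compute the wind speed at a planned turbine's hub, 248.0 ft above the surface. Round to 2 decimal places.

First find α: α = ln(V₂/V₁)/ln(z₂/z₁) = ln(4.69/2.8)/ln(79.0/13.0) = 0.51581/1.80450 = 0.2858
Extrapolate from 79.0 ft to 248.0 ft: V₃ = 4.69 × (248.0/79.0)^0.2858 = 4.69 × 1.3868 = 6.5041 m/s

6.50 m/s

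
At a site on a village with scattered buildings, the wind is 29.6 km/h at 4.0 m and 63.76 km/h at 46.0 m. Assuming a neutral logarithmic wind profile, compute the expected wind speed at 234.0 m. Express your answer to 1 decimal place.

Log law: V ∝ ln(z/z₀). From the pair, with r = V₁/V₂ = 0.46424,
ln z₀ = (ln z₁ − r·ln z₂)/(1 − r) = (1.3863 − 0.46424×3.8286)/0.53576 = -0.7300 → z₀ = 0.4819 m
V₃ = V₁ · ln(z₃/z₀)/ln(z₁/z₀) = 29.6 × 6.1853/2.1163 = 86.5116 km/h

86.5 km/h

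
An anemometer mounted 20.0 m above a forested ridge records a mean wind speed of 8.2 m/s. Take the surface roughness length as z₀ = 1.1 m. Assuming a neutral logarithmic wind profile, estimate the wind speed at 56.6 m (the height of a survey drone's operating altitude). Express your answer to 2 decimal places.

11.14 m/s

Log law: V(z) ∝ ln(z/z₀), so V₂/V₁ = ln(z₂/z₀) / ln(z₁/z₀).
ln(56.6/1.1) = 3.9407, ln(20.0/1.1) = 2.9004
V₂ = 8.2 × 3.9407/2.9004 = 8.2 × 1.3587 = 11.1410 m/s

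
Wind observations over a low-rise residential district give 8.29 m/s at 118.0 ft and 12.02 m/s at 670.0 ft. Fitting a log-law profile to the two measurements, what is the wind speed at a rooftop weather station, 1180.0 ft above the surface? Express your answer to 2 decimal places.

Log law: V ∝ ln(z/z₀). From the pair, with r = V₁/V₂ = 0.68968,
ln z₀ = (ln z₁ − r·ln z₂)/(1 − r) = (4.7707 − 0.68968×6.5073)/0.31032 = 0.9111 → z₀ = 2.487 ft
V₃ = V₁ · ln(z₃/z₀)/ln(z₁/z₀) = 8.29 × 6.1622/3.8596 = 13.2357 m/s

13.24 m/s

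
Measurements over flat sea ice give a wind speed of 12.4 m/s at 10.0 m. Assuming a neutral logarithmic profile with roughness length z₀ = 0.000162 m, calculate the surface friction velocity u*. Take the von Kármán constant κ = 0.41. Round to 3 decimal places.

Log law: V(z) = (u*/κ) · ln(z/z₀) ⇒ u* = κ · V / ln(z/z₀)
u* = 0.41 × 12.4 / ln(10.0/0.000162) = 0.41 × 12.4 / 11.0305
   = 5.0840 / 11.0305 = 0.4609 m/s

u* ≈ 0.461 m/s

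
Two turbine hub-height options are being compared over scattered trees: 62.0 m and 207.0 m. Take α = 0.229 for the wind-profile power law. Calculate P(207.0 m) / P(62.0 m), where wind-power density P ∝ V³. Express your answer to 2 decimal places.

2.29

Speed ratio: V_B/V_A = (z_B/z_A)^α = (207.0/62.0)^0.229 = (3.3387)^0.229 = 1.31795
Power-density ratio: P_B/P_A = (V_B/V_A)³ = (1.31795)³ = 2.28928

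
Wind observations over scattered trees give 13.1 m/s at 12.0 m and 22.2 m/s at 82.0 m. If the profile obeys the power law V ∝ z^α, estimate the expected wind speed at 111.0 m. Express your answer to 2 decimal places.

First find α: α = ln(V₂/V₁)/ln(z₂/z₁) = ln(22.2/13.1)/ln(82.0/12.0) = 0.52748/1.92181 = 0.2745
Extrapolate from 82.0 m to 111.0 m: V₃ = 22.2 × (111.0/82.0)^0.2745 = 22.2 × 1.0867 = 24.1239 m/s

24.12 m/s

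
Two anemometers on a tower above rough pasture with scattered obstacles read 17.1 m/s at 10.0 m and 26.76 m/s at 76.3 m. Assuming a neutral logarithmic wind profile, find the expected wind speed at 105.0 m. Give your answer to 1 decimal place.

28.3 m/s

Log law: V ∝ ln(z/z₀). From the pair, with r = V₁/V₂ = 0.63901,
ln z₀ = (ln z₁ − r·ln z₂)/(1 − r) = (2.3026 − 0.63901×4.3347)/0.36099 = -1.2946 → z₀ = 0.2740 m
V₃ = V₁ · ln(z₃/z₀)/ln(z₁/z₀) = 17.1 × 5.9485/3.5972 = 28.2778 m/s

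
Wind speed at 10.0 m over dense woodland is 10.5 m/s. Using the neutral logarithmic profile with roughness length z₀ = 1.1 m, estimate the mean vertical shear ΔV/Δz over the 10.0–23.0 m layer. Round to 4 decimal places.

0.3048 m/s/m

Log law: V₂ = V₁ · ln(z₂/z₀)/ln(z₁/z₀) = 10.5 × 3.0402/2.2073 = 14.4621 m/s
ΔV/Δz = (14.4621 − 10.5)/(23.0 − 10.0) = 3.9621/13.0000 = 0.30478 m/s/m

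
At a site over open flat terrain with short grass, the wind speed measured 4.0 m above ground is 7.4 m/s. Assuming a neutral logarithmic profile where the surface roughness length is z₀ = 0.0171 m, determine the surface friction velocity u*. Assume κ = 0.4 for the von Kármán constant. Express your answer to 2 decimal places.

Log law: V(z) = (u*/κ) · ln(z/z₀) ⇒ u* = κ · V / ln(z/z₀)
u* = 0.4 × 7.4 / ln(4.0/0.0171) = 0.4 × 7.4 / 5.4550
   = 2.9600 / 5.4550 = 0.5426 m/s

u* ≈ 0.54 m/s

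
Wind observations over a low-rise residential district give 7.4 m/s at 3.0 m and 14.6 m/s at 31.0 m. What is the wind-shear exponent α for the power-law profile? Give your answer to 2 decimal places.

α ≈ 0.29

Power law: V₂/V₁ = (z₂/z₁)^α ⇒ α = ln(V₂/V₁) / ln(z₂/z₁)
α = ln(14.6/7.4) / ln(31.0/3.0) = ln(1.9730) / ln(10.3333)
  = 0.67954 / 2.33537 = 0.29098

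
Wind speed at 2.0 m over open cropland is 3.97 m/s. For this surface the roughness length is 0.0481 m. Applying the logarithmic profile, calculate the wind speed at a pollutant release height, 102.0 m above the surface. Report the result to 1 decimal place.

Log law: V(z) ∝ ln(z/z₀), so V₂/V₁ = ln(z₂/z₀) / ln(z₁/z₀).
ln(102.0/0.0481) = 7.6594, ln(2.0/0.0481) = 3.7276
V₂ = 3.97 × 7.6594/3.7276 = 3.97 × 2.0548 = 8.1575 m/s

8.2 m/s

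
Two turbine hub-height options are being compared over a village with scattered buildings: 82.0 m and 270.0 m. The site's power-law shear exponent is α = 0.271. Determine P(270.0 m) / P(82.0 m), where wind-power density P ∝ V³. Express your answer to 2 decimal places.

Speed ratio: V_B/V_A = (z_B/z_A)^α = (270.0/82.0)^0.271 = (3.2927)^0.271 = 1.38120
Power-density ratio: P_B/P_A = (V_B/V_A)³ = (1.38120)³ = 2.63492

2.63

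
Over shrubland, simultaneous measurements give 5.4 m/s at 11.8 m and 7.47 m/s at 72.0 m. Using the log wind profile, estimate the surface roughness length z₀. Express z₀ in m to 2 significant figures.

Log law: V(z) ∝ ln(z/z₀). With r = V₁/V₂ = 5.4/7.47 = 0.72289,
r · ln(z₂/z₀) = ln(z₁/z₀) ⇒ ln z₀ = (ln z₁ − r·ln z₂)/(1 − r)
ln z₀ = (2.46810 − 0.72289×4.27667) / 0.27711 = -2.2499
z₀ = exp(-2.2499) = 0.1054 m

z₀ ≈ 0.11 m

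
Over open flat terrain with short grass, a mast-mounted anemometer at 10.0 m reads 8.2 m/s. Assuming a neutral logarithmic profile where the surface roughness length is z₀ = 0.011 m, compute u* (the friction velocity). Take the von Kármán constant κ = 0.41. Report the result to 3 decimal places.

Log law: V(z) = (u*/κ) · ln(z/z₀) ⇒ u* = κ · V / ln(z/z₀)
u* = 0.41 × 8.2 / ln(10.0/0.011) = 0.41 × 8.2 / 6.8124
   = 3.3620 / 6.8124 = 0.4935 m/s

u* ≈ 0.494 m/s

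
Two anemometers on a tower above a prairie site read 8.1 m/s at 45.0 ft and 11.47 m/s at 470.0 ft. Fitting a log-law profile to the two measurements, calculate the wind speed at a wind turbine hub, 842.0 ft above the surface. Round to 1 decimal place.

12.3 m/s

Log law: V ∝ ln(z/z₀). From the pair, with r = V₁/V₂ = 0.70619,
ln z₀ = (ln z₁ − r·ln z₂)/(1 − r) = (3.8067 − 0.70619×6.1527)/0.29381 = -1.8323 → z₀ = 0.1601 ft
V₃ = V₁ · ln(z₃/z₀)/ln(z₁/z₀) = 8.1 × 8.5680/5.6389 = 12.3075 m/s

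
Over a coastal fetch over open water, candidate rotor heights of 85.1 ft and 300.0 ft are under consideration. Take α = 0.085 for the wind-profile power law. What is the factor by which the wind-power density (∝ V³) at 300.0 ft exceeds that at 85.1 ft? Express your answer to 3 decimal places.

1.379

Speed ratio: V_B/V_A = (z_B/z_A)^α = (300.0/85.1)^0.085 = (3.5253)^0.085 = 1.11304
Power-density ratio: P_B/P_A = (V_B/V_A)³ = (1.11304)³ = 1.37890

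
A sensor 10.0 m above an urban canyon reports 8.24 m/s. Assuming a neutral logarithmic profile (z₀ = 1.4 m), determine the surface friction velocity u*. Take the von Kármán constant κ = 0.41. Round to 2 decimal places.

Log law: V(z) = (u*/κ) · ln(z/z₀) ⇒ u* = κ · V / ln(z/z₀)
u* = 0.41 × 8.24 / ln(10.0/1.4) = 0.41 × 8.24 / 1.9661
   = 3.3784 / 1.9661 = 1.7183 m/s

u* ≈ 1.72 m/s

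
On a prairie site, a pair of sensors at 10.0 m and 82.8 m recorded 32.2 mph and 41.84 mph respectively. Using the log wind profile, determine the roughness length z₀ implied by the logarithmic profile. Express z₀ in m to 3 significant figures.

Log law: V(z) ∝ ln(z/z₀). With r = V₁/V₂ = 32.2/41.84 = 0.76960,
r · ln(z₂/z₀) = ln(z₁/z₀) ⇒ ln z₀ = (ln z₁ − r·ln z₂)/(1 − r)
ln z₀ = (2.30259 − 0.76960×4.41643) / 0.23040 = -4.7582
z₀ = exp(-4.7582) = 0.008581 m

z₀ ≈ 0.00858 m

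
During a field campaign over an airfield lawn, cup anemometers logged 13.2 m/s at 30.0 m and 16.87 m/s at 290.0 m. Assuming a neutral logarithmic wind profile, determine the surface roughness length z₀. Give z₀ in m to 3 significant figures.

Log law: V(z) ∝ ln(z/z₀). With r = V₁/V₂ = 13.2/16.87 = 0.78245,
r · ln(z₂/z₀) = ln(z₁/z₀) ⇒ ln z₀ = (ln z₁ − r·ln z₂)/(1 − r)
ln z₀ = (3.40120 − 0.78245×5.66988) / 0.21755 = -4.7586
z₀ = exp(-4.7586) = 0.008577 m

z₀ ≈ 0.00858 m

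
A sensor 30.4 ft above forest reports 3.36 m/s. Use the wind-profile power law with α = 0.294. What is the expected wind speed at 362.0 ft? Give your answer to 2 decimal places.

6.96 m/s

Power-law profile: V₂ = V₁ · (z₂/z₁)^α
V₂ = 3.36 × (362.0/30.4)^0.294 = 3.36 × (11.9079)^0.294
    = 3.36 × 2.0716 = 6.9604 m/s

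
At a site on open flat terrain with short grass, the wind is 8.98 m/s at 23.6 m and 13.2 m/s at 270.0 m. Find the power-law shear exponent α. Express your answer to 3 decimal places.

Power law: V₂/V₁ = (z₂/z₁)^α ⇒ α = ln(V₂/V₁) / ln(z₂/z₁)
α = ln(13.2/8.98) / ln(270.0/23.6) = ln(1.4699) / ln(11.4407)
  = 0.38522 / 2.43718 = 0.15806

α ≈ 0.158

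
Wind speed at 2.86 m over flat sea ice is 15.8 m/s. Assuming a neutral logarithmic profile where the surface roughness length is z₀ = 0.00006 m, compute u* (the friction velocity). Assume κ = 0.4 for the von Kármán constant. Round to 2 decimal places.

u* ≈ 0.59 m/s

Log law: V(z) = (u*/κ) · ln(z/z₀) ⇒ u* = κ · V / ln(z/z₀)
u* = 0.4 × 15.8 / ln(2.86/0.00006) = 0.4 × 15.8 / 10.7720
   = 6.3200 / 10.7720 = 0.5867 m/s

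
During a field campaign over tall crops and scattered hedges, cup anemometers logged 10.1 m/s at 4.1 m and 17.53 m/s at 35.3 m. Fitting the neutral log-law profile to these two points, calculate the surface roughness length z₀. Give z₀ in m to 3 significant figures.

z₀ ≈ 0.220 m

Log law: V(z) ∝ ln(z/z₀). With r = V₁/V₂ = 10.1/17.53 = 0.57616,
r · ln(z₂/z₀) = ln(z₁/z₀) ⇒ ln z₀ = (ln z₁ − r·ln z₂)/(1 − r)
ln z₀ = (1.41099 − 0.57616×3.56388) / 0.42384 = -1.5156
z₀ = exp(-1.5156) = 0.2197 m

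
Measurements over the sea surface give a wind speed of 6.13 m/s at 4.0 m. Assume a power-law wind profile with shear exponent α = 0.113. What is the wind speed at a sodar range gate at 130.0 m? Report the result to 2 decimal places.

Power-law profile: V₂ = V₁ · (z₂/z₁)^α
V₂ = 6.13 × (130.0/4.0)^0.113 = 6.13 × (32.5000)^0.113
    = 6.13 × 1.4820 = 9.0845 m/s

9.08 m/s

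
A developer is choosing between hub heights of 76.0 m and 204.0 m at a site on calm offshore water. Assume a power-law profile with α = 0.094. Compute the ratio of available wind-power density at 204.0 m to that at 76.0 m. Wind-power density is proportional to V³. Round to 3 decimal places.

1.321

Speed ratio: V_B/V_A = (z_B/z_A)^α = (204.0/76.0)^0.094 = (2.6842)^0.094 = 1.09726
Power-density ratio: P_B/P_A = (V_B/V_A)³ = (1.09726)³ = 1.32107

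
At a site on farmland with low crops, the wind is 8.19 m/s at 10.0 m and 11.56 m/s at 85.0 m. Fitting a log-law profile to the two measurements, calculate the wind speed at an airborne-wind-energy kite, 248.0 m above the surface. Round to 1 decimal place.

13.2 m/s

Log law: V ∝ ln(z/z₀). From the pair, with r = V₁/V₂ = 0.70848,
ln z₀ = (ln z₁ − r·ln z₂)/(1 − r) = (2.3026 − 0.70848×4.4427)/0.29152 = -2.8983 → z₀ = 0.05511 m
V₃ = V₁ · ln(z₃/z₀)/ln(z₁/z₀) = 8.19 × 8.4118/5.2009 = 13.2462 m/s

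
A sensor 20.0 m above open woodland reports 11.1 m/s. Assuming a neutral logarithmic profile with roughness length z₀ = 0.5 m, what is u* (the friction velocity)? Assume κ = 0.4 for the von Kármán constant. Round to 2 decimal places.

u* ≈ 1.20 m/s

Log law: V(z) = (u*/κ) · ln(z/z₀) ⇒ u* = κ · V / ln(z/z₀)
u* = 0.4 × 11.1 / ln(20.0/0.5) = 0.4 × 11.1 / 3.6889
   = 4.4400 / 3.6889 = 1.2036 m/s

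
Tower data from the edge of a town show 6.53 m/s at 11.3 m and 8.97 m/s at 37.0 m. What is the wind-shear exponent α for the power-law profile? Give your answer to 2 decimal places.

α ≈ 0.27

Power law: V₂/V₁ = (z₂/z₁)^α ⇒ α = ln(V₂/V₁) / ln(z₂/z₁)
α = ln(8.97/6.53) / ln(37.0/11.3) = ln(1.3737) / ln(3.2743)
  = 0.31748 / 1.18612 = 0.26766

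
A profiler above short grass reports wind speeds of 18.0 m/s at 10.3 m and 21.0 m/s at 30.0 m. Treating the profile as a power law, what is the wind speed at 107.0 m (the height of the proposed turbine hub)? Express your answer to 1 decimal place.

25.2 m/s

First find α: α = ln(V₂/V₁)/ln(z₂/z₁) = ln(21.0/18.0)/ln(30.0/10.3) = 0.15415/1.06905 = 0.1442
Extrapolate from 30.0 m to 107.0 m: V₃ = 21.0 × (107.0/30.0)^0.1442 = 21.0 × 1.2012 = 25.2262 m/s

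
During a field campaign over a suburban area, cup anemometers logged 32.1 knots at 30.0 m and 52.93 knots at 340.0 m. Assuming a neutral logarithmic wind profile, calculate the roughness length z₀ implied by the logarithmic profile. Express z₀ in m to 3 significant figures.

Log law: V(z) ∝ ln(z/z₀). With r = V₁/V₂ = 32.1/52.93 = 0.60646,
r · ln(z₂/z₀) = ln(z₁/z₀) ⇒ ln z₀ = (ln z₁ − r·ln z₂)/(1 − r)
ln z₀ = (3.40120 − 0.60646×5.82895) / 0.39354 = -0.3401
z₀ = exp(-0.3401) = 0.7117 m

z₀ ≈ 0.712 m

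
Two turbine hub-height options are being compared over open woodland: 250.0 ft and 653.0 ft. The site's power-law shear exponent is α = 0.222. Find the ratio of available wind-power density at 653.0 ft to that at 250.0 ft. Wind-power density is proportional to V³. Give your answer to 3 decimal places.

1.895

Speed ratio: V_B/V_A = (z_B/z_A)^α = (653.0/250.0)^0.222 = (2.6120)^0.222 = 1.23757
Power-density ratio: P_B/P_A = (V_B/V_A)³ = (1.23757)³ = 1.89541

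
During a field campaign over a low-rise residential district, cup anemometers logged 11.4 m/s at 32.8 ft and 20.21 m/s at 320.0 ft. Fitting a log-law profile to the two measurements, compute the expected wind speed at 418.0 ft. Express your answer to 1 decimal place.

Log law: V ∝ ln(z/z₀). From the pair, with r = V₁/V₂ = 0.56408,
ln z₀ = (ln z₁ − r·ln z₂)/(1 − r) = (3.4904 − 0.56408×5.7683)/0.43592 = 0.5429 → z₀ = 1.721 ft
V₃ = V₁ · ln(z₃/z₀)/ln(z₁/z₀) = 11.4 × 5.4926/2.9476 = 21.2433 m/s

21.2 m/s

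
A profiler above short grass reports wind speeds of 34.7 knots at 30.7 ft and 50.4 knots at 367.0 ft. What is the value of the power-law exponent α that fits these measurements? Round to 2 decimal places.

Power law: V₂/V₁ = (z₂/z₁)^α ⇒ α = ln(V₂/V₁) / ln(z₂/z₁)
α = ln(50.4/34.7) / ln(367.0/30.7) = ln(1.4524) / ln(11.9544)
  = 0.37325 / 2.48110 = 0.15044

α ≈ 0.15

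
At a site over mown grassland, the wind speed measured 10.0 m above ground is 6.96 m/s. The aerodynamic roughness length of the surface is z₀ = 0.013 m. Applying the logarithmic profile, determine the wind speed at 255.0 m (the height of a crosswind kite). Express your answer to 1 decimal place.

Log law: V(z) ∝ ln(z/z₀), so V₂/V₁ = ln(z₂/z₀) / ln(z₁/z₀).
ln(255.0/0.013) = 9.8841, ln(10.0/0.013) = 6.6454
V₂ = 6.96 × 9.8841/6.6454 = 6.96 × 1.4874 = 10.3520 m/s

10.4 m/s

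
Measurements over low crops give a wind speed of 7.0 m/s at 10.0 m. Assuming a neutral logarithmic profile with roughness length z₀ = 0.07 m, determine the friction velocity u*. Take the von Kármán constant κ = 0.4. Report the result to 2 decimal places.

Log law: V(z) = (u*/κ) · ln(z/z₀) ⇒ u* = κ · V / ln(z/z₀)
u* = 0.4 × 7.0 / ln(10.0/0.07) = 0.4 × 7.0 / 4.9618
   = 2.8000 / 4.9618 = 0.5643 m/s

u* ≈ 0.56 m/s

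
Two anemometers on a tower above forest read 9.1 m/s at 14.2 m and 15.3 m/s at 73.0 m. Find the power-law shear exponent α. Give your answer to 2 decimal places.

α ≈ 0.32

Power law: V₂/V₁ = (z₂/z₁)^α ⇒ α = ln(V₂/V₁) / ln(z₂/z₁)
α = ln(15.3/9.1) / ln(73.0/14.2) = ln(1.6813) / ln(5.1408)
  = 0.51958 / 1.63722 = 0.31735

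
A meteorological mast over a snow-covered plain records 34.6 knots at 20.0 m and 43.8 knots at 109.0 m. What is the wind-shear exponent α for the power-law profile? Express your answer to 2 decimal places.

Power law: V₂/V₁ = (z₂/z₁)^α ⇒ α = ln(V₂/V₁) / ln(z₂/z₁)
α = ln(43.8/34.6) / ln(109.0/20.0) = ln(1.2659) / ln(5.4500)
  = 0.23578 / 1.69562 = 0.13905

α ≈ 0.14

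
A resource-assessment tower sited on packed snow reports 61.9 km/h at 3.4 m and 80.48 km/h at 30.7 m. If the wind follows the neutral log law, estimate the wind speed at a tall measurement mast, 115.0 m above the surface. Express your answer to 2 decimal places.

Log law: V ∝ ln(z/z₀). From the pair, with r = V₁/V₂ = 0.76914,
ln z₀ = (ln z₁ − r·ln z₂)/(1 − r) = (1.2238 − 0.76914×3.4243)/0.23086 = -6.1072 → z₀ = 0.002227 m
V₃ = V₁ · ln(z₃/z₀)/ln(z₁/z₀) = 61.9 × 10.8522/7.3310 = 91.6312 km/h

91.63 km/h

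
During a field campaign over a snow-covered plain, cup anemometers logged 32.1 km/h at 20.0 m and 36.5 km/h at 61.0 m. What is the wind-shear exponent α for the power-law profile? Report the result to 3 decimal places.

α ≈ 0.115

Power law: V₂/V₁ = (z₂/z₁)^α ⇒ α = ln(V₂/V₁) / ln(z₂/z₁)
α = ln(36.5/32.1) / ln(61.0/20.0) = ln(1.1371) / ln(3.0500)
  = 0.12846 / 1.11514 = 0.11519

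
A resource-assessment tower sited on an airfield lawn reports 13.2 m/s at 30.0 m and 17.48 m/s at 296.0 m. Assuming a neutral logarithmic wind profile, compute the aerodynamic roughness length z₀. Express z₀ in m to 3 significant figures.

z₀ ≈ 0.0258 m

Log law: V(z) ∝ ln(z/z₀). With r = V₁/V₂ = 13.2/17.48 = 0.75515,
r · ln(z₂/z₀) = ln(z₁/z₀) ⇒ ln z₀ = (ln z₁ − r·ln z₂)/(1 − r)
ln z₀ = (3.40120 − 0.75515×5.69036) / 0.24485 = -3.6588
z₀ = exp(-3.6588) = 0.02576 m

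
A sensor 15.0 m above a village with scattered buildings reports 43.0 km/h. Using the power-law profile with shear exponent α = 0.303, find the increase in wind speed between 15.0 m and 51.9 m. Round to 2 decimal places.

19.63 km/h

Power law: V₂ = V₁ · (z₂/z₁)^α = 43.0 × (3.4600)^0.303 = 62.6338 km/h
ΔV = 62.6338 − 43.0 = 19.6338 km/h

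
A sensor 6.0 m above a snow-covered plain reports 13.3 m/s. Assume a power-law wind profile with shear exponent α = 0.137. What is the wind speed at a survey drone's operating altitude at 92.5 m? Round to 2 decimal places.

19.35 m/s

Power-law profile: V₂ = V₁ · (z₂/z₁)^α
V₂ = 13.3 × (92.5/6.0)^0.137 = 13.3 × (15.4167)^0.137
    = 13.3 × 1.4546 = 19.3467 m/s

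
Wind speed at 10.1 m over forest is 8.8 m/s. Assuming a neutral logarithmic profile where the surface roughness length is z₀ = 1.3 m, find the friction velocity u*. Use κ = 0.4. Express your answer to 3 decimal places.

Log law: V(z) = (u*/κ) · ln(z/z₀) ⇒ u* = κ · V / ln(z/z₀)
u* = 0.4 × 8.8 / ln(10.1/1.3) = 0.4 × 8.8 / 2.0502
   = 3.5200 / 2.0502 = 1.7169 m/s

u* ≈ 1.717 m/s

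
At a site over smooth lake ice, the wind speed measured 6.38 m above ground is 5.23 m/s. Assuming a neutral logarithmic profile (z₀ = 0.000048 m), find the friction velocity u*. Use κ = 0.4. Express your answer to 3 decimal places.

Log law: V(z) = (u*/κ) · ln(z/z₀) ⇒ u* = κ · V / ln(z/z₀)
u* = 0.4 × 5.23 / ln(6.38/0.000048) = 0.4 × 5.23 / 11.7975
   = 2.0920 / 11.7975 = 0.1773 m/s

u* ≈ 0.177 m/s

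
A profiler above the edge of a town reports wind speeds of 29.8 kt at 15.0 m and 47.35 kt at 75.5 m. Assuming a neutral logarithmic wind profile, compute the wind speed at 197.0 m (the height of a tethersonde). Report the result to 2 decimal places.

57.77 kt

Log law: V ∝ ln(z/z₀). From the pair, with r = V₁/V₂ = 0.62936,
ln z₀ = (ln z₁ − r·ln z₂)/(1 − r) = (2.7081 − 0.62936×4.3241)/0.37064 = -0.0361 → z₀ = 0.9646 m
V₃ = V₁ · ln(z₃/z₀)/ln(z₁/z₀) = 29.8 × 5.3193/2.7441 = 57.7651 kt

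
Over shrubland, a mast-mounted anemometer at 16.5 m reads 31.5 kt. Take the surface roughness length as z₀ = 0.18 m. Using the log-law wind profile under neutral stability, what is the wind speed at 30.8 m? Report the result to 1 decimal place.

Log law: V(z) ∝ ln(z/z₀), so V₂/V₁ = ln(z₂/z₀) / ln(z₁/z₀).
ln(30.8/0.18) = 5.1423, ln(16.5/0.18) = 4.5182
V₂ = 31.5 × 5.1423/4.5182 = 31.5 × 1.1381 = 35.8515 kt

35.9 kt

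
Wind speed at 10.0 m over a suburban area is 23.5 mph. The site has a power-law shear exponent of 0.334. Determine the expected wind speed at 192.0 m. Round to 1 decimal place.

63.1 mph

Power-law profile: V₂ = V₁ · (z₂/z₁)^α
V₂ = 23.5 × (192.0/10.0)^0.334 = 23.5 × (19.2000)^0.334
    = 23.5 × 2.6830 = 63.0508 mph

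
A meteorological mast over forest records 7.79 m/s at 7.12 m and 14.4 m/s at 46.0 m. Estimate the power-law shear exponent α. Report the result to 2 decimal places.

α ≈ 0.33

Power law: V₂/V₁ = (z₂/z₁)^α ⇒ α = ln(V₂/V₁) / ln(z₂/z₁)
α = ln(14.4/7.79) / ln(46.0/7.12) = ln(1.8485) / ln(6.4607)
  = 0.61439 / 1.86573 = 0.32930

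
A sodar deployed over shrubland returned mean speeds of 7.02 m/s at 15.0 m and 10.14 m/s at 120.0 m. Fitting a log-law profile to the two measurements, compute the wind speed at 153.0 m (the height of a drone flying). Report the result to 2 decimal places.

10.50 m/s

Log law: V ∝ ln(z/z₀). From the pair, with r = V₁/V₂ = 0.69231,
ln z₀ = (ln z₁ − r·ln z₂)/(1 − r) = (2.7081 − 0.69231×4.7875)/0.30769 = -1.9707 → z₀ = 0.1394 m
V₃ = V₁ · ln(z₃/z₀)/ln(z₁/z₀) = 7.02 × 7.0011/4.6787 = 10.5045 m/s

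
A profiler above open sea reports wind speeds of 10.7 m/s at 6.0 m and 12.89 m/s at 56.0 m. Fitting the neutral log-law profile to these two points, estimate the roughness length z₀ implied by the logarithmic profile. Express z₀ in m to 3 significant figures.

z₀ ≈ 0.000109 m

Log law: V(z) ∝ ln(z/z₀). With r = V₁/V₂ = 10.7/12.89 = 0.83010,
r · ln(z₂/z₀) = ln(z₁/z₀) ⇒ ln z₀ = (ln z₁ − r·ln z₂)/(1 − r)
ln z₀ = (1.79176 − 0.83010×4.02535) / 0.16990 = -9.1212
z₀ = exp(-9.1212) = 0.0001093 m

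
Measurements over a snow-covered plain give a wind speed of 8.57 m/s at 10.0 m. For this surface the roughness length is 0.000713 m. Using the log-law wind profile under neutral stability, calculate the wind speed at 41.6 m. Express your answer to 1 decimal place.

Log law: V(z) ∝ ln(z/z₀), so V₂/V₁ = ln(z₂/z₀) / ln(z₁/z₀).
ln(41.6/0.000713) = 10.9741, ln(10.0/0.000713) = 9.5486
V₂ = 8.57 × 10.9741/9.5486 = 8.57 × 1.1493 = 9.8494 m/s

9.8 m/s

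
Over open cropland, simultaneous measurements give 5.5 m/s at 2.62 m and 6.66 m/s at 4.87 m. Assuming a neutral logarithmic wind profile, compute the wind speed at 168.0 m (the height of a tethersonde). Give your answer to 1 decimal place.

13.3 m/s

Log law: V ∝ ln(z/z₀). From the pair, with r = V₁/V₂ = 0.82583,
ln z₀ = (ln z₁ − r·ln z₂)/(1 − r) = (0.9632 − 0.82583×1.5831)/0.17417 = -1.9761 → z₀ = 0.1386 m
V₃ = V₁ · ln(z₃/z₀)/ln(z₁/z₀) = 5.5 × 7.1001/2.9393 = 13.2857 m/s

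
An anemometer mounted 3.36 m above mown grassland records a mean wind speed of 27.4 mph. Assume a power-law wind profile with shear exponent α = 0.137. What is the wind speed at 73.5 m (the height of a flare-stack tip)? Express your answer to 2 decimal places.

41.81 mph

Power-law profile: V₂ = V₁ · (z₂/z₁)^α
V₂ = 27.4 × (73.5/3.36)^0.137 = 27.4 × (21.8750)^0.137
    = 27.4 × 1.5261 = 41.8142 mph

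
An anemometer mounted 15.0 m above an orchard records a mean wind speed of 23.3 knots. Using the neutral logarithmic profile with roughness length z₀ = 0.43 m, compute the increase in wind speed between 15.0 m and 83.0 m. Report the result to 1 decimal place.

Log law: V₂ = V₁ · ln(z₂/z₀)/ln(z₁/z₀) = 23.3 × 5.2628/3.5520 = 34.5222 knots
ΔV = 34.5222 − 23.3 = 11.2222 knots

11.2 knots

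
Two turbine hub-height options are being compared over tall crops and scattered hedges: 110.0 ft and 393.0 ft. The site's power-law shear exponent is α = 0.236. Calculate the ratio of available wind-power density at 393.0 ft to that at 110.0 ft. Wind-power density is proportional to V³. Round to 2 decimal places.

Speed ratio: V_B/V_A = (z_B/z_A)^α = (393.0/110.0)^0.236 = (3.5727)^0.236 = 1.35054
Power-density ratio: P_B/P_A = (V_B/V_A)³ = (1.35054)³ = 2.46334

2.46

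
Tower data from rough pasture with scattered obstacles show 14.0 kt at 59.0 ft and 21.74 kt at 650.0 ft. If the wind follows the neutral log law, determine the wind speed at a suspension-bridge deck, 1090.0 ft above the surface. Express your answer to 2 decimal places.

Log law: V ∝ ln(z/z₀). From the pair, with r = V₁/V₂ = 0.64397,
ln z₀ = (ln z₁ − r·ln z₂)/(1 − r) = (4.0775 − 0.64397×6.4770)/0.35603 = -0.2625 → z₀ = 0.7691 ft
V₃ = V₁ · ln(z₃/z₀)/ln(z₁/z₀) = 14.0 × 7.2565/4.3401 = 23.4076 kt

23.41 kt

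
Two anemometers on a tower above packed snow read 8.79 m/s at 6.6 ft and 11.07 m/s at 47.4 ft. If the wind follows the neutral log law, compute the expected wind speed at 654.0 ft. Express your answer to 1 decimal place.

Log law: V ∝ ln(z/z₀). From the pair, with r = V₁/V₂ = 0.79404,
ln z₀ = (ln z₁ − r·ln z₂)/(1 − r) = (1.8871 − 0.79404×3.8586)/0.20596 = -5.7138 → z₀ = 0.003300 ft
V₃ = V₁ · ln(z₃/z₀)/ln(z₁/z₀) = 8.79 × 12.1969/7.6009 = 14.1051 m/s

14.1 m/s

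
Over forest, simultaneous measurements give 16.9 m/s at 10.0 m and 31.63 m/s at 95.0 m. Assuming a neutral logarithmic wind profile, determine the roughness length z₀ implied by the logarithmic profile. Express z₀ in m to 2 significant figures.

Log law: V(z) ∝ ln(z/z₀). With r = V₁/V₂ = 16.9/31.63 = 0.53430,
r · ln(z₂/z₀) = ln(z₁/z₀) ⇒ ln z₀ = (ln z₁ − r·ln z₂)/(1 − r)
ln z₀ = (2.30259 − 0.53430×4.55388) / 0.46570 = -0.2804
z₀ = exp(-0.2804) = 0.7555 m

z₀ ≈ 0.76 m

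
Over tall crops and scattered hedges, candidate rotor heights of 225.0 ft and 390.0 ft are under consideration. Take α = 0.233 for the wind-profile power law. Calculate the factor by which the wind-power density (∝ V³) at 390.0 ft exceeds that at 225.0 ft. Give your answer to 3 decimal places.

Speed ratio: V_B/V_A = (z_B/z_A)^α = (390.0/225.0)^0.233 = (1.7333)^0.233 = 1.13674
Power-density ratio: P_B/P_A = (V_B/V_A)³ = (1.13674)³ = 1.46885

1.469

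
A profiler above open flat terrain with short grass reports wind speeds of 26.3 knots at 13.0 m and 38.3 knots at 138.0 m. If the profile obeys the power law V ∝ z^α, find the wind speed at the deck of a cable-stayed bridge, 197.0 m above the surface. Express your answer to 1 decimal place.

First find α: α = ln(V₂/V₁)/ln(z₂/z₁) = ln(38.3/26.3)/ln(138.0/13.0) = 0.37588/2.36230 = 0.1591
Extrapolate from 138.0 m to 197.0 m: V₃ = 38.3 × (197.0/138.0)^0.1591 = 38.3 × 1.0583 = 40.5318 knots

40.5 knots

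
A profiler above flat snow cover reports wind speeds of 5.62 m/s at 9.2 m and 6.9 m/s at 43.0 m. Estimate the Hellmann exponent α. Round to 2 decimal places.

α ≈ 0.13

Power law: V₂/V₁ = (z₂/z₁)^α ⇒ α = ln(V₂/V₁) / ln(z₂/z₁)
α = ln(6.9/5.62) / ln(43.0/9.2) = ln(1.2278) / ln(4.6739)
  = 0.20519 / 1.54200 = 0.13307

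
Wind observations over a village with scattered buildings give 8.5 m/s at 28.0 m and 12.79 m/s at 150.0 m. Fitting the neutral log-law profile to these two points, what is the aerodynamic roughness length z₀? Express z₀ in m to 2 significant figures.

Log law: V(z) ∝ ln(z/z₀). With r = V₁/V₂ = 8.5/12.79 = 0.66458,
r · ln(z₂/z₀) = ln(z₁/z₀) ⇒ ln z₀ = (ln z₁ − r·ln z₂)/(1 − r)
ln z₀ = (3.33220 − 0.66458×5.01064) / 0.33542 = 0.0066
z₀ = exp(0.0066) = 1.007 m

z₀ ≈ 1.0 m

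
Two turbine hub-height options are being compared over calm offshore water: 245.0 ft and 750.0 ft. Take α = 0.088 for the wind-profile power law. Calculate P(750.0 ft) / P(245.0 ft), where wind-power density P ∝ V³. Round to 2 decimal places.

Speed ratio: V_B/V_A = (z_B/z_A)^α = (750.0/245.0)^0.088 = (3.0612)^0.088 = 1.10347
Power-density ratio: P_B/P_A = (V_B/V_A)³ = (1.10347)³ = 1.34362

1.34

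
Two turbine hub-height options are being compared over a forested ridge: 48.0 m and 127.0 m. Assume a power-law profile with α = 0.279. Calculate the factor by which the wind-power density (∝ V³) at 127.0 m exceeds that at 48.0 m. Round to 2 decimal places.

2.26

Speed ratio: V_B/V_A = (z_B/z_A)^α = (127.0/48.0)^0.279 = (2.6458)^0.279 = 1.31188
Power-density ratio: P_B/P_A = (V_B/V_A)³ = (1.31188)³ = 2.25780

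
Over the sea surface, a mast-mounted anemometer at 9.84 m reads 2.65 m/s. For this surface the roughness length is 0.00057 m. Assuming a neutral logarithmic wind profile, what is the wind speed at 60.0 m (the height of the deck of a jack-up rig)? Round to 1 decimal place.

Log law: V(z) ∝ ln(z/z₀), so V₂/V₁ = ln(z₂/z₀) / ln(z₁/z₀).
ln(60.0/0.00057) = 11.5642, ln(9.84/0.00057) = 9.7563
V₂ = 2.65 × 11.5642/9.7563 = 2.65 × 1.1853 = 3.1411 m/s

3.1 m/s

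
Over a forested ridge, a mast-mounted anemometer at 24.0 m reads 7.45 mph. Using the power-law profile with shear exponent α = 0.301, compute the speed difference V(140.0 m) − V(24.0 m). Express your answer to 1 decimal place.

Power law: V₂ = V₁ · (z₂/z₁)^α = 7.45 × (5.8333)^0.301 = 12.6677 mph
ΔV = 12.6677 − 7.45 = 5.2177 mph

5.2 mph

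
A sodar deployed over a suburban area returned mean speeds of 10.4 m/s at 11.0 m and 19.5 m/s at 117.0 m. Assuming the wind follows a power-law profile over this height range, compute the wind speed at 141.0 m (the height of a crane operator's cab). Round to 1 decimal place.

20.5 m/s

First find α: α = ln(V₂/V₁)/ln(z₂/z₁) = ln(19.5/10.4)/ln(117.0/11.0) = 0.62861/2.36428 = 0.2659
Extrapolate from 117.0 m to 141.0 m: V₃ = 19.5 × (141.0/117.0)^0.2659 = 19.5 × 1.0509 = 20.4918 m/s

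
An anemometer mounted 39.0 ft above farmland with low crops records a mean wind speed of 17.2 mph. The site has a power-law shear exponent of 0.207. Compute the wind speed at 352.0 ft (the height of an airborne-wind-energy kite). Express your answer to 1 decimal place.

Power-law profile: V₂ = V₁ · (z₂/z₁)^α
V₂ = 17.2 × (352.0/39.0)^0.207 = 17.2 × (9.0256)^0.207
    = 17.2 × 1.5768 = 27.1214 mph

27.1 mph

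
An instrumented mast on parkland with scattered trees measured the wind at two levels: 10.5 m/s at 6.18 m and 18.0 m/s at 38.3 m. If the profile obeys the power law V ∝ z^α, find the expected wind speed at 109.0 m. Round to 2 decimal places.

24.52 m/s

First find α: α = ln(V₂/V₁)/ln(z₂/z₁) = ln(18.0/10.5)/ln(38.3/6.18) = 0.53900/1.82413 = 0.2955
Extrapolate from 38.3 m to 109.0 m: V₃ = 18.0 × (109.0/38.3)^0.2955 = 18.0 × 1.3621 = 24.5182 m/s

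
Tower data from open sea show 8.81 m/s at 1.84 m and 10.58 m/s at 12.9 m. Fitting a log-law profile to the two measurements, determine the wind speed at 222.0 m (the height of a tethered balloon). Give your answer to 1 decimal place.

Log law: V ∝ ln(z/z₀). From the pair, with r = V₁/V₂ = 0.83270,
ln z₀ = (ln z₁ − r·ln z₂)/(1 − r) = (0.6098 − 0.83270×2.5572)/0.16730 = -9.0835 → z₀ = 0.0001135 m
V₃ = V₁ · ln(z₃/z₀)/ln(z₁/z₀) = 8.81 × 14.4862/9.6933 = 13.1662 m/s

13.2 m/s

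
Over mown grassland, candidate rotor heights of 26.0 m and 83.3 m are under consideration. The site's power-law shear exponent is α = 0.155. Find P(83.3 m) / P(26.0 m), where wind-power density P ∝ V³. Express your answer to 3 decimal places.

1.718

Speed ratio: V_B/V_A = (z_B/z_A)^α = (83.3/26.0)^0.155 = (3.2038)^0.155 = 1.19779
Power-density ratio: P_B/P_A = (V_B/V_A)³ = (1.19779)³ = 1.71845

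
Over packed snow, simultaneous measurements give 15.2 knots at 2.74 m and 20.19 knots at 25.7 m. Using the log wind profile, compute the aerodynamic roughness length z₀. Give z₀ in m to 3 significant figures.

z₀ ≈ 0.00299 m

Log law: V(z) ∝ ln(z/z₀). With r = V₁/V₂ = 15.2/20.19 = 0.75285,
r · ln(z₂/z₀) = ln(z₁/z₀) ⇒ ln z₀ = (ln z₁ − r·ln z₂)/(1 − r)
ln z₀ = (1.00796 − 0.75285×3.24649) / 0.24715 = -5.8108
z₀ = exp(-5.8108) = 0.002995 m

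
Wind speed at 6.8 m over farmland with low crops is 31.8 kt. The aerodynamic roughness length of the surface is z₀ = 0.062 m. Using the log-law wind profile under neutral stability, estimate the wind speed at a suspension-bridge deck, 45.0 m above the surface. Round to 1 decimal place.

Log law: V(z) ∝ ln(z/z₀), so V₂/V₁ = ln(z₂/z₀) / ln(z₁/z₀).
ln(45.0/0.062) = 6.5873, ln(6.8/0.062) = 4.6975
V₂ = 31.8 × 6.5873/4.6975 = 31.8 × 1.4023 = 44.5926 kt

44.6 kt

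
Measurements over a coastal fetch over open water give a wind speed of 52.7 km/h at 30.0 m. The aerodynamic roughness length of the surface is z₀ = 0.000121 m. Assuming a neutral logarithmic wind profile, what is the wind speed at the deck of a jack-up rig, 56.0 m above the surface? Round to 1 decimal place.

55.3 km/h

Log law: V(z) ∝ ln(z/z₀), so V₂/V₁ = ln(z₂/z₀) / ln(z₁/z₀).
ln(56.0/0.000121) = 13.0451, ln(30.0/0.000121) = 12.4209
V₂ = 52.7 × 13.0451/12.4209 = 52.7 × 1.0503 = 55.3482 km/h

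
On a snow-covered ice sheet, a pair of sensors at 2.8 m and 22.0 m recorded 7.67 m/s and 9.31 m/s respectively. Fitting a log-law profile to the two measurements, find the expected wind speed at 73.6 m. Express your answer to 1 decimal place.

10.3 m/s

Log law: V ∝ ln(z/z₀). From the pair, with r = V₁/V₂ = 0.82385,
ln z₀ = (ln z₁ − r·ln z₂)/(1 − r) = (1.0296 − 0.82385×3.0910)/0.17615 = -8.6113 → z₀ = 0.0001820 m
V₃ = V₁ · ln(z₃/z₀)/ln(z₁/z₀) = 7.67 × 12.9099/9.6409 = 10.2707 m/s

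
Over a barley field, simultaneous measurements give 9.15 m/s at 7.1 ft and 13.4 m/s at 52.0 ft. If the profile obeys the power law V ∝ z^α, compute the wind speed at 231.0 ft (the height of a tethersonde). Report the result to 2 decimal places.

17.83 m/s

First find α: α = ln(V₂/V₁)/ln(z₂/z₁) = ln(13.4/9.15)/ln(52.0/7.1) = 0.38150/1.99115 = 0.1916
Extrapolate from 52.0 ft to 231.0 ft: V₃ = 13.4 × (231.0/52.0)^0.1916 = 13.4 × 1.3307 = 17.8314 m/s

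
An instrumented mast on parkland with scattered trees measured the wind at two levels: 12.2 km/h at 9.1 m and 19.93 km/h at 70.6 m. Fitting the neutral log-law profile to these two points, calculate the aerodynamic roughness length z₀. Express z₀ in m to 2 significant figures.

z₀ ≈ 0.36 m

Log law: V(z) ∝ ln(z/z₀). With r = V₁/V₂ = 12.2/19.93 = 0.61214,
r · ln(z₂/z₀) = ln(z₁/z₀) ⇒ ln z₀ = (ln z₁ − r·ln z₂)/(1 − r)
ln z₀ = (2.20827 − 0.61214×4.25703) / 0.38786 = -1.0252
z₀ = exp(-1.0252) = 0.3587 m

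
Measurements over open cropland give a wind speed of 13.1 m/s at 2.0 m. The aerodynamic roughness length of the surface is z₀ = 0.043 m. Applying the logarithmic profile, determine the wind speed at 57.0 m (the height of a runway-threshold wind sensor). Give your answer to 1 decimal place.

24.5 m/s

Log law: V(z) ∝ ln(z/z₀), so V₂/V₁ = ln(z₂/z₀) / ln(z₁/z₀).
ln(57.0/0.043) = 7.1896, ln(2.0/0.043) = 3.8397
V₂ = 13.1 × 7.1896/3.8397 = 13.1 × 1.8724 = 24.5289 m/s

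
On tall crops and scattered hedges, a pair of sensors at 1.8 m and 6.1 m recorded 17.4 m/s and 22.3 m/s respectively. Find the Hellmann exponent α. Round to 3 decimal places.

Power law: V₂/V₁ = (z₂/z₁)^α ⇒ α = ln(V₂/V₁) / ln(z₂/z₁)
α = ln(22.3/17.4) / ln(6.1/1.8) = ln(1.2816) / ln(3.3889)
  = 0.24812 / 1.22050 = 0.20329

α ≈ 0.203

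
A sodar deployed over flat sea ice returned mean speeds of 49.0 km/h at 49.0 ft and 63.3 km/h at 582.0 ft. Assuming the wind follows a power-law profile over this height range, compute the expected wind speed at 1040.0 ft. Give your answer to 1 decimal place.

67.2 km/h

First find α: α = ln(V₂/V₁)/ln(z₂/z₁) = ln(63.3/49.0)/ln(582.0/49.0) = 0.25607/2.47465 = 0.1035
Extrapolate from 582.0 ft to 1040.0 ft: V₃ = 63.3 × (1040.0/582.0)^0.1035 = 63.3 × 1.0619 = 67.2188 km/h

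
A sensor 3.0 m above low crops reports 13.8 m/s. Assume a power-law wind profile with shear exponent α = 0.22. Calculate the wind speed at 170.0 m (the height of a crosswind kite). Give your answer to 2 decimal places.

33.54 m/s

Power-law profile: V₂ = V₁ · (z₂/z₁)^α
V₂ = 13.8 × (170.0/3.0)^0.22 = 13.8 × (56.6667)^0.22
    = 13.8 × 2.4307 = 33.5437 m/s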